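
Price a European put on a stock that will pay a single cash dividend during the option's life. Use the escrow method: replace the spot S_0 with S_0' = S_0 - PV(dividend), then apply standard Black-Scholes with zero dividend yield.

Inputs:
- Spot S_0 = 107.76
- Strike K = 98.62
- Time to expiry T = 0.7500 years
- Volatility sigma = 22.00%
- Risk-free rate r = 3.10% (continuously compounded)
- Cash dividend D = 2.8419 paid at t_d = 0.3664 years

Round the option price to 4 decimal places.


Answer: Price = 4.0935

Derivation:
PV(D) = D * exp(-r * t_d) = 2.8419 * 0.98870586 = 2.80980319
S_0' = S_0 - PV(D) = 107.7600 - 2.80980319 = 104.95019681
d1 = (ln(S_0'/K) + (r + sigma^2/2)*T) / (sigma*sqrt(T)) = 0.54382113
d2 = d1 - sigma*sqrt(T) = 0.35329554
exp(-rT) = 0.97701820
N(-d1) = 0.29328228; N(-d2) = 0.36193344
P = K * exp(-rT) * N(-d2) - S_0' * N(-d1) = 98.6200 * 0.97701820 * 0.36193344 - 104.95019681 * 0.29328228 = 4.0935


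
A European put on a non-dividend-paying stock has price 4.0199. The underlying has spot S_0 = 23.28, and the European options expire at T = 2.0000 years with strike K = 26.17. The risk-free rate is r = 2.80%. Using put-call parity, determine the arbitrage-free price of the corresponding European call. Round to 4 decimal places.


Answer: Call price = 2.5551

Derivation:
Put-call parity: C - P = S_0 * exp(-qT) - K * exp(-rT).
S_0 * exp(-qT) = 23.2800 * 1.00000000 = 23.28000000
K * exp(-rT) = 26.1700 * 0.94553914 = 24.74475919
C = P + S*exp(-qT) - K*exp(-rT)
C = 4.0199 + 23.28000000 - 24.74475919 = 2.5551


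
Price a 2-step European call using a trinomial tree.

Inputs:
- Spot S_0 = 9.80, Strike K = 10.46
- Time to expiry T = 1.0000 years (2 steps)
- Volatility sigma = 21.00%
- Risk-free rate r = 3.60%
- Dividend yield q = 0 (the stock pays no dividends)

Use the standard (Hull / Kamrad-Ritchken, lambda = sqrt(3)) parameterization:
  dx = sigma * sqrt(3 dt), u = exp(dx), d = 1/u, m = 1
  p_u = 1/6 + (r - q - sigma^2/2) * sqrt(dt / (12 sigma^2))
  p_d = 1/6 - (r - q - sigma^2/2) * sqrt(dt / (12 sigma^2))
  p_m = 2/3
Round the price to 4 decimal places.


dt = T/N = 0.500000; dx = sigma*sqrt(3*dt) = 0.257196
u = exp(dx) = 1.293299; d = 1/u = 0.773216
p_u = 0.180226, p_m = 0.666667, p_d = 0.153107
Discount per step: exp(-r*dt) = 0.982161
Stock lattice S(k, j) with j the centered position index:
  k=0: S(0,+0) = 9.8000
  k=1: S(1,-1) = 7.5775; S(1,+0) = 9.8000; S(1,+1) = 12.6743
  k=2: S(2,-2) = 5.8591; S(2,-1) = 7.5775; S(2,+0) = 9.8000; S(2,+1) = 12.6743; S(2,+2) = 16.3917
Terminal payoffs V(N, j) = max(S_T - K, 0):
  V(2,-2) = 0.000000; V(2,-1) = 0.000000; V(2,+0) = 0.000000; V(2,+1) = 2.214332; V(2,+2) = 5.931702
Backward induction: V(k, j) = exp(-r*dt) * [p_u * V(k+1, j+1) + p_m * V(k+1, j) + p_d * V(k+1, j-1)]
  V(1,-1) = exp(-r*dt) * [p_u*0.000000 + p_m*0.000000 + p_d*0.000000] = 0.000000
  V(1,+0) = exp(-r*dt) * [p_u*2.214332 + p_m*0.000000 + p_d*0.000000] = 0.391962
  V(1,+1) = exp(-r*dt) * [p_u*5.931702 + p_m*2.214332 + p_d*0.000000] = 2.499865
  V(0,+0) = exp(-r*dt) * [p_u*2.499865 + p_m*0.391962 + p_d*0.000000] = 0.699151

Answer: Price = V(0,0) = 0.6992


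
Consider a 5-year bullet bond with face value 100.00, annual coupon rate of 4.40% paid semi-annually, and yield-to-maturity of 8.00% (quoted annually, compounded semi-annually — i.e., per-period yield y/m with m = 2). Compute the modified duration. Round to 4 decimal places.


Coupon per period c = face * coupon_rate / m = 2.200000
Periods per year m = 2; per-period yield y/m = 0.040000
Number of cashflows N = 10
Cashflows (t years, CF_t, discount factor 1/(1+y/m)^(m*t), PV):
  t = 0.5000: CF_t = 2.200000, DF = 0.961538, PV = 2.115385
  t = 1.0000: CF_t = 2.200000, DF = 0.924556, PV = 2.034024
  t = 1.5000: CF_t = 2.200000, DF = 0.888996, PV = 1.955792
  t = 2.0000: CF_t = 2.200000, DF = 0.854804, PV = 1.880569
  t = 2.5000: CF_t = 2.200000, DF = 0.821927, PV = 1.808240
  t = 3.0000: CF_t = 2.200000, DF = 0.790315, PV = 1.738692
  t = 3.5000: CF_t = 2.200000, DF = 0.759918, PV = 1.671819
  t = 4.0000: CF_t = 2.200000, DF = 0.730690, PV = 1.607518
  t = 4.5000: CF_t = 2.200000, DF = 0.702587, PV = 1.545691
  t = 5.0000: CF_t = 102.200000, DF = 0.675564, PV = 69.042658
Price P = sum_t PV_t = 85.400388
First compute Macaulay numerator sum_t t * PV_t:
  t * PV_t at t = 0.5000: 1.057692
  t * PV_t at t = 1.0000: 2.034024
  t * PV_t at t = 1.5000: 2.933688
  t * PV_t at t = 2.0000: 3.761138
  t * PV_t at t = 2.5000: 4.520599
  t * PV_t at t = 3.0000: 5.216076
  t * PV_t at t = 3.5000: 5.851367
  t * PV_t at t = 4.0000: 6.430074
  t * PV_t at t = 4.5000: 6.955609
  t * PV_t at t = 5.0000: 345.213290
Macaulay duration D = 383.973557 / 85.400388 = 4.496157
Modified duration = D / (1 + y/m) = 4.496157 / (1 + 0.040000) = 4.323228

Answer: Modified duration = 4.3232


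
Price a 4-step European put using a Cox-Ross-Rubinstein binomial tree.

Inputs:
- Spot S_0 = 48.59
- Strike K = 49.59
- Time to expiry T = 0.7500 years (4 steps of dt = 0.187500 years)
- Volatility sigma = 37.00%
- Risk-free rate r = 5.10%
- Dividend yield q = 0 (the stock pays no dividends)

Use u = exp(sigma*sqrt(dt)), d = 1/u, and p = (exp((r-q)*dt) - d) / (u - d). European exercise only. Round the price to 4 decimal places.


Answer: Price = V(0,0) = 5.5094

Derivation:
dt = T/N = 0.187500
u = exp(sigma*sqrt(dt)) = 1.173763; d = 1/u = 0.851961
p = (exp((r-q)*dt) - d) / (u - d) = 0.489890
Discount per step: exp(-r*dt) = 0.990483
Stock lattice S(k, i) with i counting down-moves:
  k=0: S(0,0) = 48.5900
  k=1: S(1,0) = 57.0331; S(1,1) = 41.3968
  k=2: S(2,0) = 66.9434; S(2,1) = 48.5900; S(2,2) = 35.2684
  k=3: S(3,0) = 78.5756; S(3,1) = 57.0331; S(3,2) = 41.3968; S(3,3) = 30.0473
  k=4: S(4,0) = 92.2292; S(4,1) = 66.9434; S(4,2) = 48.5900; S(4,3) = 35.2684; S(4,4) = 25.5991
Terminal payoffs V(N, i) = max(K - S_T, 0):
  V(4,0) = 0.000000; V(4,1) = 0.000000; V(4,2) = 1.000000; V(4,3) = 14.321566; V(4,4) = 23.990855
Backward induction: V(k, i) = exp(-r*dt) * [p * V(k+1, i) + (1-p) * V(k+1, i+1)].
  V(3,0) = exp(-r*dt) * [p*0.000000 + (1-p)*0.000000] = 0.000000
  V(3,1) = exp(-r*dt) * [p*0.000000 + (1-p)*1.000000] = 0.505256
  V(3,2) = exp(-r*dt) * [p*1.000000 + (1-p)*14.321566] = 7.721278
  V(3,3) = exp(-r*dt) * [p*14.321566 + (1-p)*23.990855] = 19.070730
  V(2,0) = exp(-r*dt) * [p*0.000000 + (1-p)*0.505256] = 0.255283
  V(2,1) = exp(-r*dt) * [p*0.505256 + (1-p)*7.721278] = 4.146382
  V(2,2) = exp(-r*dt) * [p*7.721278 + (1-p)*19.070730] = 13.382169
  V(1,0) = exp(-r*dt) * [p*0.255283 + (1-p)*4.146382] = 2.218853
  V(1,1) = exp(-r*dt) * [p*4.146382 + (1-p)*13.382169] = 8.773354
  V(0,0) = exp(-r*dt) * [p*2.218853 + (1-p)*8.773354] = 5.509434


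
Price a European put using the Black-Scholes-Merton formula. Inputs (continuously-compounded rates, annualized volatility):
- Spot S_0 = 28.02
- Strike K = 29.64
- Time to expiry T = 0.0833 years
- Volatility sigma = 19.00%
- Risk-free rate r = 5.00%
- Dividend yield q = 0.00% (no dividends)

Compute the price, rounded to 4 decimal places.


d1 = (ln(S/K) + (r - q + 0.5*sigma^2) * T) / (sigma * sqrt(T)) = -0.92159333
d2 = d1 - sigma * sqrt(T) = -0.97643064
exp(-rT) = 0.99584366; exp(-qT) = 1.00000000
P = K * exp(-rT) * N(-d2) - S_0 * exp(-qT) * N(-d1)
N(-d1) = 0.82162963; N(-d2) = 0.83557445
P = 29.6400 * 0.99584366 * 0.83557445 - 28.0200 * 1.00000000 * 0.82162963 = 1.6414

Answer: Price = 1.6414


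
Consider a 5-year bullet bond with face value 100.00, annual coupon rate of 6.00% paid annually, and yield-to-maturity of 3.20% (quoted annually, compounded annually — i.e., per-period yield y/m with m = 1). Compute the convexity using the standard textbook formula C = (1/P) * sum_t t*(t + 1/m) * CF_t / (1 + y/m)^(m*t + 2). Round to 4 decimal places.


Coupon per period c = face * coupon_rate / m = 6.000000
Periods per year m = 1; per-period yield y/m = 0.032000
Number of cashflows N = 5
Cashflows (t years, CF_t, discount factor 1/(1+y/m)^(m*t), PV):
  t = 1.0000: CF_t = 6.000000, DF = 0.968992, PV = 5.813953
  t = 2.0000: CF_t = 6.000000, DF = 0.938946, PV = 5.633676
  t = 3.0000: CF_t = 6.000000, DF = 0.909831, PV = 5.458988
  t = 4.0000: CF_t = 6.000000, DF = 0.881620, PV = 5.289717
  t = 5.0000: CF_t = 106.000000, DF = 0.854283, PV = 90.553946
Price P = sum_t PV_t = 112.750281
Convexity numerator sum_t t*(t + 1/m) * CF_t / (1+y/m)^(m*t + 2):
  t = 1.0000: term = 10.917976
  t = 2.0000: term = 31.738304
  t = 3.0000: term = 61.508341
  t = 4.0000: term = 99.335175
  t = 5.0000: term = 2550.757892
Convexity = (1/P) * sum = 2754.257687 / 112.750281 = 24.427945

Answer: Convexity = 24.4279


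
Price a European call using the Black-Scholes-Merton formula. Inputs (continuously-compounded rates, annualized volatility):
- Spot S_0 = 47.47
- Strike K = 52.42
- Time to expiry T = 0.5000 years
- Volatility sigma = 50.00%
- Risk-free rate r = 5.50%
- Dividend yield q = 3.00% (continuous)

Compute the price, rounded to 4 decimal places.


Answer: Price = 4.9442

Derivation:
d1 = (ln(S/K) + (r - q + 0.5*sigma^2) * T) / (sigma * sqrt(T)) = -0.06842040
d2 = d1 - sigma * sqrt(T) = -0.42197379
exp(-rT) = 0.97287468; exp(-qT) = 0.98511194
C = S_0 * exp(-qT) * N(d1) - K * exp(-rT) * N(d2)
N(d1) = 0.47272549; N(d2) = 0.33652207
C = 47.4700 * 0.98511194 * 0.47272549 - 52.4200 * 0.97287468 * 0.33652207 = 4.9442


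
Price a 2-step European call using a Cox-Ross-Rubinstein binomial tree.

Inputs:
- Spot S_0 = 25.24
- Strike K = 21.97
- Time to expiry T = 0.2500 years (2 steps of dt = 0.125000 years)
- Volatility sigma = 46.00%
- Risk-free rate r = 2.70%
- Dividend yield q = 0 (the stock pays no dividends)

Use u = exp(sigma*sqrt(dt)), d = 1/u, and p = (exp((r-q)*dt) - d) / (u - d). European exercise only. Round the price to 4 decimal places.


Answer: Price = V(0,0) = 4.4617

Derivation:
dt = T/N = 0.125000
u = exp(sigma*sqrt(dt)) = 1.176607; d = 1/u = 0.849902
p = (exp((r-q)*dt) - d) / (u - d) = 0.469779
Discount per step: exp(-r*dt) = 0.996631
Stock lattice S(k, i) with i counting down-moves:
  k=0: S(0,0) = 25.2400
  k=1: S(1,0) = 29.6976; S(1,1) = 21.4515
  k=2: S(2,0) = 34.9423; S(2,1) = 25.2400; S(2,2) = 18.2317
Terminal payoffs V(N, i) = max(S_T - K, 0):
  V(2,0) = 12.972336; V(2,1) = 3.270000; V(2,2) = 0.000000
Backward induction: V(k, i) = exp(-r*dt) * [p * V(k+1, i) + (1-p) * V(k+1, i+1)].
  V(1,0) = exp(-r*dt) * [p*12.972336 + (1-p)*3.270000] = 7.801575
  V(1,1) = exp(-r*dt) * [p*3.270000 + (1-p)*0.000000] = 1.531000
  V(0,0) = exp(-r*dt) * [p*7.801575 + (1-p)*1.531000] = 4.461699


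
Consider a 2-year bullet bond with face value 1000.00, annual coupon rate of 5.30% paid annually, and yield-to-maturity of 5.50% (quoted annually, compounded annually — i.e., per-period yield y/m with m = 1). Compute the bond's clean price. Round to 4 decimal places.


Coupon per period c = face * coupon_rate / m = 53.000000
Periods per year m = 1; per-period yield y/m = 0.055000
Number of cashflows N = 2
Cashflows (t years, CF_t, discount factor 1/(1+y/m)^(m*t), PV):
  t = 1.0000: CF_t = 53.000000, DF = 0.947867, PV = 50.236967
  t = 2.0000: CF_t = 1053.000000, DF = 0.898452, PV = 946.070394
Price P = sum_t PV_t = 996.307361

Answer: Price = 996.3074


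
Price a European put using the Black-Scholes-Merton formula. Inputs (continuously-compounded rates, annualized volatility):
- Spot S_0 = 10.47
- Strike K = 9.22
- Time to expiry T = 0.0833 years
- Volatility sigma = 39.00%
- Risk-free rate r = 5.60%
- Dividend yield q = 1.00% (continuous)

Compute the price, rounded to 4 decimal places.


d1 = (ln(S/K) + (r - q + 0.5*sigma^2) * T) / (sigma * sqrt(T)) = 1.21983650
d2 = d1 - sigma * sqrt(T) = 1.10727572
exp(-rT) = 0.99534606; exp(-qT) = 0.99916735
P = K * exp(-rT) * N(-d2) - S_0 * exp(-qT) * N(-d1)
N(-d1) = 0.11126343; N(-d2) = 0.13408737
P = 9.2200 * 0.99534606 * 0.13408737 - 10.4700 * 0.99916735 * 0.11126343 = 0.0666

Answer: Price = 0.0666


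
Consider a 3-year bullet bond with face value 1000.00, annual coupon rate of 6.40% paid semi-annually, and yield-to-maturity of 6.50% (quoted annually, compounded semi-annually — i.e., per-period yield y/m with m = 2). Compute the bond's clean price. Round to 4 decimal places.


Answer: Price = 997.3137

Derivation:
Coupon per period c = face * coupon_rate / m = 32.000000
Periods per year m = 2; per-period yield y/m = 0.032500
Number of cashflows N = 6
Cashflows (t years, CF_t, discount factor 1/(1+y/m)^(m*t), PV):
  t = 0.5000: CF_t = 32.000000, DF = 0.968523, PV = 30.992736
  t = 1.0000: CF_t = 32.000000, DF = 0.938037, PV = 30.017178
  t = 1.5000: CF_t = 32.000000, DF = 0.908510, PV = 29.072327
  t = 2.0000: CF_t = 32.000000, DF = 0.879913, PV = 28.157218
  t = 2.5000: CF_t = 32.000000, DF = 0.852216, PV = 27.270913
  t = 3.0000: CF_t = 1032.000000, DF = 0.825391, PV = 851.803333
Price P = sum_t PV_t = 997.313705


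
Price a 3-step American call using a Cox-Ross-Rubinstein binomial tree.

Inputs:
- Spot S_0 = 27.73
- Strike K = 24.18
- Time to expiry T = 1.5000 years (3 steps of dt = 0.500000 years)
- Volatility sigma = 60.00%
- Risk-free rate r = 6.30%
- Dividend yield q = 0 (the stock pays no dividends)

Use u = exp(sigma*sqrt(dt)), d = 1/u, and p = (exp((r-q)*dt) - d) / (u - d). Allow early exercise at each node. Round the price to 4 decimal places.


Answer: Price = V(0,0) = 10.7621

Derivation:
dt = T/N = 0.500000
u = exp(sigma*sqrt(dt)) = 1.528465; d = 1/u = 0.654251
p = (exp((r-q)*dt) - d) / (u - d) = 0.432103
Discount per step: exp(-r*dt) = 0.968991
Stock lattice S(k, i) with i counting down-moves:
  k=0: S(0,0) = 27.7300
  k=1: S(1,0) = 42.3843; S(1,1) = 18.1424
  k=2: S(2,0) = 64.7830; S(2,1) = 27.7300; S(2,2) = 11.8697
  k=3: S(3,0) = 99.0185; S(3,1) = 42.3843; S(3,2) = 18.1424; S(3,3) = 7.7657
Terminal payoffs V(N, i) = max(S_T - K, 0):
  V(3,0) = 74.838536; V(3,1) = 18.204339; V(3,2) = 0.000000; V(3,3) = 0.000000
Backward induction: V(k, i) = exp(-r*dt) * [p * V(k+1, i) + (1-p) * V(k+1, i+1)]; then take max(V_cont, immediate exercise) for American.
  V(2,0) = exp(-r*dt) * [p*74.838536 + (1-p)*18.204339] = 41.352784; exercise = 40.602985; V(2,0) = max -> 41.352784
  V(2,1) = exp(-r*dt) * [p*18.204339 + (1-p)*0.000000] = 7.622223; exercise = 3.550000; V(2,1) = max -> 7.622223
  V(2,2) = exp(-r*dt) * [p*0.000000 + (1-p)*0.000000] = 0.000000; exercise = 0.000000; V(2,2) = max -> 0.000000
  V(1,0) = exp(-r*dt) * [p*41.352784 + (1-p)*7.622223] = 21.508974; exercise = 18.204339; V(1,0) = max -> 21.508974
  V(1,1) = exp(-r*dt) * [p*7.622223 + (1-p)*0.000000] = 3.191452; exercise = 0.000000; V(1,1) = max -> 3.191452
  V(0,0) = exp(-r*dt) * [p*21.508974 + (1-p)*3.191452] = 10.762101; exercise = 3.550000; V(0,0) = max -> 10.762101


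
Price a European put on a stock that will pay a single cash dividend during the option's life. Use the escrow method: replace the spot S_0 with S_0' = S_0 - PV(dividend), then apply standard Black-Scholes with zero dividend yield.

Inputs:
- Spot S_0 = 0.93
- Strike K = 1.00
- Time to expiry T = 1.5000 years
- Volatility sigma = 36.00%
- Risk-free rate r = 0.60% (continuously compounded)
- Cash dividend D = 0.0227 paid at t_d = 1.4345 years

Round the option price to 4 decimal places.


PV(D) = D * exp(-r * t_d) = 0.0227 * 0.99142993 = 0.02250546
S_0' = S_0 - PV(D) = 0.9300 - 0.02250546 = 0.90749454
d1 = (ln(S_0'/K) + (r + sigma^2/2)*T) / (sigma*sqrt(T)) = 0.02071241
d2 = d1 - sigma*sqrt(T) = -0.42019574
exp(-rT) = 0.99104038
N(-d1) = 0.49173753; N(-d2) = 0.66282877
P = K * exp(-rT) * N(-d2) - S_0' * N(-d1) = 1.0000 * 0.99104038 * 0.66282877 - 0.90749454 * 0.49173753 = 0.2106

Answer: Price = 0.2106


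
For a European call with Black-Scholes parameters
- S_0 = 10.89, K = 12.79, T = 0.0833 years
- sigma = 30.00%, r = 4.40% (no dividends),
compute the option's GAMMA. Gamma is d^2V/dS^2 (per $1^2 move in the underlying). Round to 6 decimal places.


d1 = -1.7717224943; d2 = -1.8583077124
phi(d1) = 0.0830395041; exp(-qT) = 1.0000000000; exp(-rT) = 0.9963415086
Gamma = exp(-qT) * phi(d1) / (S * sigma * sqrt(T)) = 1.0000000000 * 0.0830395041 / (10.8900 * 0.3000 * 0.2886173938) = 0.088067

Answer: Gamma = 0.088067


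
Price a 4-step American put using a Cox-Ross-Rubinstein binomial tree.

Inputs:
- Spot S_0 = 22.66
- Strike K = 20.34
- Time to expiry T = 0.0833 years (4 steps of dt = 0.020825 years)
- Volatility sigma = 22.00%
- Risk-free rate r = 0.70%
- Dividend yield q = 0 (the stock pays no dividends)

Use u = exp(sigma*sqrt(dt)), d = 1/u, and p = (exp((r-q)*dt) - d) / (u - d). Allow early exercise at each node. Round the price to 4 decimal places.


Answer: Price = V(0,0) = 0.0250

Derivation:
dt = T/N = 0.020825
u = exp(sigma*sqrt(dt)) = 1.032257; d = 1/u = 0.968751
p = (exp((r-q)*dt) - d) / (u - d) = 0.494359
Discount per step: exp(-r*dt) = 0.999854
Stock lattice S(k, i) with i counting down-moves:
  k=0: S(0,0) = 22.6600
  k=1: S(1,0) = 23.3909; S(1,1) = 21.9519
  k=2: S(2,0) = 24.1455; S(2,1) = 22.6600; S(2,2) = 21.2659
  k=3: S(3,0) = 24.9243; S(3,1) = 23.3909; S(3,2) = 21.9519; S(3,3) = 20.6014
  k=4: S(4,0) = 25.7283; S(4,1) = 24.1455; S(4,2) = 22.6600; S(4,3) = 21.2659; S(4,4) = 19.9576
Terminal payoffs V(N, i) = max(K - S_T, 0):
  V(4,0) = 0.000000; V(4,1) = 0.000000; V(4,2) = 0.000000; V(4,3) = 0.000000; V(4,4) = 0.382408
Backward induction: V(k, i) = exp(-r*dt) * [p * V(k+1, i) + (1-p) * V(k+1, i+1)]; then take max(V_cont, immediate exercise) for American.
  V(3,0) = exp(-r*dt) * [p*0.000000 + (1-p)*0.000000] = 0.000000; exercise = 0.000000; V(3,0) = max -> 0.000000
  V(3,1) = exp(-r*dt) * [p*0.000000 + (1-p)*0.000000] = 0.000000; exercise = 0.000000; V(3,1) = max -> 0.000000
  V(3,2) = exp(-r*dt) * [p*0.000000 + (1-p)*0.000000] = 0.000000; exercise = 0.000000; V(3,2) = max -> 0.000000
  V(3,3) = exp(-r*dt) * [p*0.000000 + (1-p)*0.382408] = 0.193333; exercise = 0.000000; V(3,3) = max -> 0.193333
  V(2,0) = exp(-r*dt) * [p*0.000000 + (1-p)*0.000000] = 0.000000; exercise = 0.000000; V(2,0) = max -> 0.000000
  V(2,1) = exp(-r*dt) * [p*0.000000 + (1-p)*0.000000] = 0.000000; exercise = 0.000000; V(2,1) = max -> 0.000000
  V(2,2) = exp(-r*dt) * [p*0.000000 + (1-p)*0.193333] = 0.097743; exercise = 0.000000; V(2,2) = max -> 0.097743
  V(1,0) = exp(-r*dt) * [p*0.000000 + (1-p)*0.000000] = 0.000000; exercise = 0.000000; V(1,0) = max -> 0.000000
  V(1,1) = exp(-r*dt) * [p*0.000000 + (1-p)*0.097743] = 0.049416; exercise = 0.000000; V(1,1) = max -> 0.049416
  V(0,0) = exp(-r*dt) * [p*0.000000 + (1-p)*0.049416] = 0.024983; exercise = 0.000000; V(0,0) = max -> 0.024983


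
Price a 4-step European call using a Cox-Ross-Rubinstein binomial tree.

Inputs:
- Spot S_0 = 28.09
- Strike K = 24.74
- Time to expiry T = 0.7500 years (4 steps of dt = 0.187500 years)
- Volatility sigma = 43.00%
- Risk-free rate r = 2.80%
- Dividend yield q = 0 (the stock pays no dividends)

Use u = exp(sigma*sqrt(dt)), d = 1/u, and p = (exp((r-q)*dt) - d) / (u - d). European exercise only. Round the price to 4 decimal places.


Answer: Price = V(0,0) = 6.2487

Derivation:
dt = T/N = 0.187500
u = exp(sigma*sqrt(dt)) = 1.204658; d = 1/u = 0.830111
p = (exp((r-q)*dt) - d) / (u - d) = 0.467639
Discount per step: exp(-r*dt) = 0.994764
Stock lattice S(k, i) with i counting down-moves:
  k=0: S(0,0) = 28.0900
  k=1: S(1,0) = 33.8388; S(1,1) = 23.3178
  k=2: S(2,0) = 40.7642; S(2,1) = 28.0900; S(2,2) = 19.3564
  k=3: S(3,0) = 49.1069; S(3,1) = 33.8388; S(3,2) = 23.3178; S(3,3) = 16.0680
  k=4: S(4,0) = 59.1570; S(4,1) = 40.7642; S(4,2) = 28.0900; S(4,3) = 19.3564; S(4,4) = 13.3382
Terminal payoffs V(N, i) = max(S_T - K, 0):
  V(4,0) = 34.417033; V(4,1) = 16.024213; V(4,2) = 3.350000; V(4,3) = 0.000000; V(4,4) = 0.000000
Backward induction: V(k, i) = exp(-r*dt) * [p * V(k+1, i) + (1-p) * V(k+1, i+1)].
  V(3,0) = exp(-r*dt) * [p*34.417033 + (1-p)*16.024213] = 24.496468
  V(3,1) = exp(-r*dt) * [p*16.024213 + (1-p)*3.350000] = 9.228379
  V(3,2) = exp(-r*dt) * [p*3.350000 + (1-p)*0.000000] = 1.558387
  V(3,3) = exp(-r*dt) * [p*0.000000 + (1-p)*0.000000] = 0.000000
  V(2,0) = exp(-r*dt) * [p*24.496468 + (1-p)*9.228379] = 16.282624
  V(2,1) = exp(-r*dt) * [p*9.228379 + (1-p)*1.558387] = 5.118233
  V(2,2) = exp(-r*dt) * [p*1.558387 + (1-p)*0.000000] = 0.724947
  V(1,0) = exp(-r*dt) * [p*16.282624 + (1-p)*5.118233] = 10.284999
  V(1,1) = exp(-r*dt) * [p*5.118233 + (1-p)*0.724947] = 2.764865
  V(0,0) = exp(-r*dt) * [p*10.284999 + (1-p)*2.764865] = 6.248681


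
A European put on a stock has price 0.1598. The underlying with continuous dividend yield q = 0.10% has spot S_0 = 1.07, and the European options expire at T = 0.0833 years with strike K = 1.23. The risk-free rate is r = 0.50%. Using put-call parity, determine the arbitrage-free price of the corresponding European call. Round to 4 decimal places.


Answer: Call price = 0.0002

Derivation:
Put-call parity: C - P = S_0 * exp(-qT) - K * exp(-rT).
S_0 * exp(-qT) = 1.0700 * 0.99991670 = 1.06991087
K * exp(-rT) = 1.2300 * 0.99958359 = 1.22948781
C = P + S*exp(-qT) - K*exp(-rT)
C = 0.1598 + 1.06991087 - 1.22948781 = 0.0002


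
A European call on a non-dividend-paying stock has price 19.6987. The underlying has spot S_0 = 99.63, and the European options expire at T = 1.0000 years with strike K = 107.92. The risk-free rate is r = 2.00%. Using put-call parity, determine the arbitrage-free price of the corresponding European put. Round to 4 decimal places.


Put-call parity: C - P = S_0 * exp(-qT) - K * exp(-rT).
S_0 * exp(-qT) = 99.6300 * 1.00000000 = 99.63000000
K * exp(-rT) = 107.9200 * 0.98019867 = 105.78304082
P = C - S*exp(-qT) + K*exp(-rT)
P = 19.6987 - 99.63000000 + 105.78304082 = 25.8517

Answer: Put price = 25.8517


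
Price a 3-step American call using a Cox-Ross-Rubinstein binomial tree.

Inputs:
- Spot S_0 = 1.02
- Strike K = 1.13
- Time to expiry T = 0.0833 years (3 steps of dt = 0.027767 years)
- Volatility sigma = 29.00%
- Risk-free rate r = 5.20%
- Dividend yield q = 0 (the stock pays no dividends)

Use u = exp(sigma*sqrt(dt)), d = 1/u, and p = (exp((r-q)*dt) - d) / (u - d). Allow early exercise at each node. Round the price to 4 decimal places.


Answer: Price = V(0,0) = 0.0062

Derivation:
dt = T/N = 0.027767
u = exp(sigma*sqrt(dt)) = 1.049510; d = 1/u = 0.952825
p = (exp((r-q)*dt) - d) / (u - d) = 0.502866
Discount per step: exp(-r*dt) = 0.998557
Stock lattice S(k, i) with i counting down-moves:
  k=0: S(0,0) = 1.0200
  k=1: S(1,0) = 1.0705; S(1,1) = 0.9719
  k=2: S(2,0) = 1.1235; S(2,1) = 1.0200; S(2,2) = 0.9260
  k=3: S(3,0) = 1.1791; S(3,1) = 1.0705; S(3,2) = 0.9719; S(3,3) = 0.8823
Terminal payoffs V(N, i) = max(S_T - K, 0):
  V(3,0) = 0.049126; V(3,1) = 0.000000; V(3,2) = 0.000000; V(3,3) = 0.000000
Backward induction: V(k, i) = exp(-r*dt) * [p * V(k+1, i) + (1-p) * V(k+1, i+1)]; then take max(V_cont, immediate exercise) for American.
  V(2,0) = exp(-r*dt) * [p*0.049126 + (1-p)*0.000000] = 0.024668; exercise = 0.000000; V(2,0) = max -> 0.024668
  V(2,1) = exp(-r*dt) * [p*0.000000 + (1-p)*0.000000] = 0.000000; exercise = 0.000000; V(2,1) = max -> 0.000000
  V(2,2) = exp(-r*dt) * [p*0.000000 + (1-p)*0.000000] = 0.000000; exercise = 0.000000; V(2,2) = max -> 0.000000
  V(1,0) = exp(-r*dt) * [p*0.024668 + (1-p)*0.000000] = 0.012387; exercise = 0.000000; V(1,0) = max -> 0.012387
  V(1,1) = exp(-r*dt) * [p*0.000000 + (1-p)*0.000000] = 0.000000; exercise = 0.000000; V(1,1) = max -> 0.000000
  V(0,0) = exp(-r*dt) * [p*0.012387 + (1-p)*0.000000] = 0.006220; exercise = 0.000000; V(0,0) = max -> 0.006220


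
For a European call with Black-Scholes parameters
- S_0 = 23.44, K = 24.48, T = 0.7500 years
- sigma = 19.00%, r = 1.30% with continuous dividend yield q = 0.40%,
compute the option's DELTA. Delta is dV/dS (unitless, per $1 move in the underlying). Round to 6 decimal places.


Answer: Delta = 0.442787

Derivation:
d1 = -0.1405391673; d2 = -0.3050839940
phi(d1) = 0.3950218647; exp(-qT) = 0.9970044955; exp(-rT) = 0.9902973771
N(d1) = 0.4441170043
Delta = exp(-qT) * N(d1) = 0.9970044955 * 0.4441170043 = 0.442787


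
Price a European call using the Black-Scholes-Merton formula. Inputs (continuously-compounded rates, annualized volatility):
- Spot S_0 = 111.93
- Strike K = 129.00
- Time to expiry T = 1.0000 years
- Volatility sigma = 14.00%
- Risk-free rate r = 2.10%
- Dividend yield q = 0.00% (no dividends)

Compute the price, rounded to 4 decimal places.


d1 = (ln(S/K) + (r - q + 0.5*sigma^2) * T) / (sigma * sqrt(T)) = -0.79384806
d2 = d1 - sigma * sqrt(T) = -0.93384806
exp(-rT) = 0.97921896; exp(-qT) = 1.00000000
C = S_0 * exp(-qT) * N(d1) - K * exp(-rT) * N(d2)
N(d1) = 0.21364194; N(d2) = 0.17519114
C = 111.9300 * 1.00000000 * 0.21364194 - 129.0000 * 0.97921896 * 0.17519114 = 1.7829

Answer: Price = 1.7829


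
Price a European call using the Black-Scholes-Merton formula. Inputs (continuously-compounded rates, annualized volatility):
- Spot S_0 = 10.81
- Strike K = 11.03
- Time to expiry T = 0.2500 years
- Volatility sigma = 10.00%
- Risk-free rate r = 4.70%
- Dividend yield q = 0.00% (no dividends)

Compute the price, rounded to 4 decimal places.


d1 = (ln(S/K) + (r - q + 0.5*sigma^2) * T) / (sigma * sqrt(T)) = -0.14294403
d2 = d1 - sigma * sqrt(T) = -0.19294403
exp(-rT) = 0.98831876; exp(-qT) = 1.00000000
C = S_0 * exp(-qT) * N(d1) - K * exp(-rT) * N(d2)
N(d1) = 0.44316719; N(d2) = 0.42350140
C = 10.8100 * 1.00000000 * 0.44316719 - 11.0300 * 0.98831876 * 0.42350140 = 0.1740

Answer: Price = 0.1740


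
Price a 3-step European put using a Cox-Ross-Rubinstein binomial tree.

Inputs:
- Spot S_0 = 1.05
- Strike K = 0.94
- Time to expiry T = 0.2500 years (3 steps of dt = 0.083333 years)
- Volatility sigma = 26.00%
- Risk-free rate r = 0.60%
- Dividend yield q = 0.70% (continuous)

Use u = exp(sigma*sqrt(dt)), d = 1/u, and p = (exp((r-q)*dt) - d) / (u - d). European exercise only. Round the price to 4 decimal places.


dt = T/N = 0.083333
u = exp(sigma*sqrt(dt)) = 1.077944; d = 1/u = 0.927692
p = (exp((r-q)*dt) - d) / (u - d) = 0.480690
Discount per step: exp(-r*dt) = 0.999500
Stock lattice S(k, i) with i counting down-moves:
  k=0: S(0,0) = 1.0500
  k=1: S(1,0) = 1.1318; S(1,1) = 0.9741
  k=2: S(2,0) = 1.2201; S(2,1) = 1.0500; S(2,2) = 0.9036
  k=3: S(3,0) = 1.3152; S(3,1) = 1.1318; S(3,2) = 0.9741; S(3,3) = 0.8383
Terminal payoffs V(N, i) = max(K - S_T, 0):
  V(3,0) = 0.000000; V(3,1) = 0.000000; V(3,2) = 0.000000; V(3,3) = 0.101698
Backward induction: V(k, i) = exp(-r*dt) * [p * V(k+1, i) + (1-p) * V(k+1, i+1)].
  V(2,0) = exp(-r*dt) * [p*0.000000 + (1-p)*0.000000] = 0.000000
  V(2,1) = exp(-r*dt) * [p*0.000000 + (1-p)*0.000000] = 0.000000
  V(2,2) = exp(-r*dt) * [p*0.000000 + (1-p)*0.101698] = 0.052786
  V(1,0) = exp(-r*dt) * [p*0.000000 + (1-p)*0.000000] = 0.000000
  V(1,1) = exp(-r*dt) * [p*0.000000 + (1-p)*0.052786] = 0.027399
  V(0,0) = exp(-r*dt) * [p*0.000000 + (1-p)*0.027399] = 0.014221

Answer: Price = V(0,0) = 0.0142


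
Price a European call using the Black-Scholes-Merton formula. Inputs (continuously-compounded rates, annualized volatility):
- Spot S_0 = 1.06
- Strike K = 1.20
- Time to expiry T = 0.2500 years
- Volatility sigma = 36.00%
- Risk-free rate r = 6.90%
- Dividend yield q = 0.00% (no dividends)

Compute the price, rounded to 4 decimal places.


Answer: Price = 0.0342

Derivation:
d1 = (ln(S/K) + (r - q + 0.5*sigma^2) * T) / (sigma * sqrt(T)) = -0.50334805
d2 = d1 - sigma * sqrt(T) = -0.68334805
exp(-rT) = 0.98289793; exp(-qT) = 1.00000000
C = S_0 * exp(-qT) * N(d1) - K * exp(-rT) * N(d2)
N(d1) = 0.30735980; N(d2) = 0.24719347
C = 1.0600 * 1.00000000 * 0.30735980 - 1.2000 * 0.98289793 * 0.24719347 = 0.0342


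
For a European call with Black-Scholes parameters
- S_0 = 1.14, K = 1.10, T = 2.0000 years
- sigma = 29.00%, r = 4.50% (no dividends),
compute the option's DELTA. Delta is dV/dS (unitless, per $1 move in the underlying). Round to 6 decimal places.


Answer: Delta = 0.695534

Derivation:
d1 = 0.5115992725; d2 = 0.1014773394
phi(d1) = 0.3500058393; exp(-qT) = 1.0000000000; exp(-rT) = 0.9139311853
N(d1) = 0.6955342526
Delta = exp(-qT) * N(d1) = 1.0000000000 * 0.6955342526 = 0.695534


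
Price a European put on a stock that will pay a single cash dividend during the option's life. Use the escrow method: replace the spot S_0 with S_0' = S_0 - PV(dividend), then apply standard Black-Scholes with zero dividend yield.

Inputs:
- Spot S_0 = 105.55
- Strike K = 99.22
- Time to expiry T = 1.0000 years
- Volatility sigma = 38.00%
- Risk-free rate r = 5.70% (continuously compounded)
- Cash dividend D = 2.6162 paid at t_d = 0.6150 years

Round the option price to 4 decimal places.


PV(D) = D * exp(-r * t_d) = 2.6162 * 0.96555231 = 2.52607795
S_0' = S_0 - PV(D) = 105.5500 - 2.52607795 = 103.02392205
d1 = (ln(S_0'/K) + (r + sigma^2/2)*T) / (sigma*sqrt(T)) = 0.43900423
d2 = d1 - sigma*sqrt(T) = 0.05900423
exp(-rT) = 0.94459407
N(-d1) = 0.33032924; N(-d2) = 0.47647437
P = K * exp(-rT) * N(-d2) - S_0' * N(-d1) = 99.2200 * 0.94459407 * 0.47647437 - 103.02392205 * 0.33032924 = 10.6246

Answer: Price = 10.6246


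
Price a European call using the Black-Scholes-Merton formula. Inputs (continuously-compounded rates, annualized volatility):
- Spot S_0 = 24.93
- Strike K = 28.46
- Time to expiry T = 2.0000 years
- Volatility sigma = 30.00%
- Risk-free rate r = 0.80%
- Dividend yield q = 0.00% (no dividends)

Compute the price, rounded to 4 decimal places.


Answer: Price = 3.0713

Derivation:
d1 = (ln(S/K) + (r - q + 0.5*sigma^2) * T) / (sigma * sqrt(T)) = -0.06229067
d2 = d1 - sigma * sqrt(T) = -0.48655474
exp(-rT) = 0.98412732; exp(-qT) = 1.00000000
C = S_0 * exp(-qT) * N(d1) - K * exp(-rT) * N(d2)
N(d1) = 0.47516568; N(d2) = 0.31328695
C = 24.9300 * 1.00000000 * 0.47516568 - 28.4600 * 0.98412732 * 0.31328695 = 3.0713


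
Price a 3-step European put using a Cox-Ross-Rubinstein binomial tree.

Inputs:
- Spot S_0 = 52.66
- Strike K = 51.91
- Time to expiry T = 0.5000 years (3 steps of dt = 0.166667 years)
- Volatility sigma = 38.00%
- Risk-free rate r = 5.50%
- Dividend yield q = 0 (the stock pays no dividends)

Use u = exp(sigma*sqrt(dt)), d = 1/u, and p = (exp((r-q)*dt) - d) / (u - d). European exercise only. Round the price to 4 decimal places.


dt = T/N = 0.166667
u = exp(sigma*sqrt(dt)) = 1.167815; d = 1/u = 0.856300
p = (exp((r-q)*dt) - d) / (u - d) = 0.490855
Discount per step: exp(-r*dt) = 0.990875
Stock lattice S(k, i) with i counting down-moves:
  k=0: S(0,0) = 52.6600
  k=1: S(1,0) = 61.4971; S(1,1) = 45.0928
  k=2: S(2,0) = 71.8173; S(2,1) = 52.6600; S(2,2) = 38.6129
  k=3: S(3,0) = 83.8693; S(3,1) = 61.4971; S(3,2) = 45.0928; S(3,3) = 33.0643
Terminal payoffs V(N, i) = max(K - S_T, 0):
  V(3,0) = 0.000000; V(3,1) = 0.000000; V(3,2) = 6.817235; V(3,3) = 18.845735
Backward induction: V(k, i) = exp(-r*dt) * [p * V(k+1, i) + (1-p) * V(k+1, i+1)].
  V(2,0) = exp(-r*dt) * [p*0.000000 + (1-p)*0.000000] = 0.000000
  V(2,1) = exp(-r*dt) * [p*0.000000 + (1-p)*6.817235] = 3.439287
  V(2,2) = exp(-r*dt) * [p*6.817235 + (1-p)*18.845735] = 12.823393
  V(1,0) = exp(-r*dt) * [p*0.000000 + (1-p)*3.439287] = 1.735116
  V(1,1) = exp(-r*dt) * [p*3.439287 + (1-p)*12.823393] = 8.142174
  V(0,0) = exp(-r*dt) * [p*1.735116 + (1-p)*8.142174] = 4.951636

Answer: Price = V(0,0) = 4.9516


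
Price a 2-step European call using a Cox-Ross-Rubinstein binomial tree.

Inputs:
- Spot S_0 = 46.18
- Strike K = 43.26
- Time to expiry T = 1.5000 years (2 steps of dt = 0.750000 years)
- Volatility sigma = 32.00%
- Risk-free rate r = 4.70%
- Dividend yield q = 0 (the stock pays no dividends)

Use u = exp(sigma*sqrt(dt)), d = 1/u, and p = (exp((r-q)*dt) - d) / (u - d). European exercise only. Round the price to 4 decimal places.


dt = T/N = 0.750000
u = exp(sigma*sqrt(dt)) = 1.319335; d = 1/u = 0.757957
p = (exp((r-q)*dt) - d) / (u - d) = 0.495070
Discount per step: exp(-r*dt) = 0.965364
Stock lattice S(k, i) with i counting down-moves:
  k=0: S(0,0) = 46.1800
  k=1: S(1,0) = 60.9269; S(1,1) = 35.0025
  k=2: S(2,0) = 80.3830; S(2,1) = 46.1800; S(2,2) = 26.5304
Terminal payoffs V(N, i) = max(S_T - K, 0):
  V(2,0) = 37.123028; V(2,1) = 2.920000; V(2,2) = 0.000000
Backward induction: V(k, i) = exp(-r*dt) * [p * V(k+1, i) + (1-p) * V(k+1, i+1)].
  V(1,0) = exp(-r*dt) * [p*37.123028 + (1-p)*2.920000] = 19.165260
  V(1,1) = exp(-r*dt) * [p*2.920000 + (1-p)*0.000000] = 1.395534
  V(0,0) = exp(-r*dt) * [p*19.165260 + (1-p)*1.395534] = 9.839751

Answer: Price = V(0,0) = 9.8398


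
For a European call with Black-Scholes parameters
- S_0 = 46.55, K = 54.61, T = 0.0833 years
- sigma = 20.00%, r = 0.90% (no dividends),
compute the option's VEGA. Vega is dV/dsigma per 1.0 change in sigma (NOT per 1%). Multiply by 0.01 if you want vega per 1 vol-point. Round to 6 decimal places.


d1 = -2.7246159764; d2 = -2.7823394552
phi(d1) = 0.0097478879; exp(-qT) = 1.0000000000; exp(-rT) = 0.9992505810
Vega = S * exp(-qT) * phi(d1) * sqrt(T) = 46.5500 * 1.0000000000 * 0.0097478879 * 0.2886173938 = 0.130964

Answer: Vega = 0.130964


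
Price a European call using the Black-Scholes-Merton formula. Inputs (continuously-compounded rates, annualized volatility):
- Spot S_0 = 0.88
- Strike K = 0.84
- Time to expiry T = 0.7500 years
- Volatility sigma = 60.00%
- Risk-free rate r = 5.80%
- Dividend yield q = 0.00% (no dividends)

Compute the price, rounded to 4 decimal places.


Answer: Price = 0.2130

Derivation:
d1 = (ln(S/K) + (r - q + 0.5*sigma^2) * T) / (sigma * sqrt(T)) = 0.43305122
d2 = d1 - sigma * sqrt(T) = -0.08656402
exp(-rT) = 0.95743255; exp(-qT) = 1.00000000
C = S_0 * exp(-qT) * N(d1) - K * exp(-rT) * N(d2)
N(d1) = 0.66751122; N(d2) = 0.46550903
C = 0.8800 * 1.00000000 * 0.66751122 - 0.8400 * 0.95743255 * 0.46550903 = 0.2130


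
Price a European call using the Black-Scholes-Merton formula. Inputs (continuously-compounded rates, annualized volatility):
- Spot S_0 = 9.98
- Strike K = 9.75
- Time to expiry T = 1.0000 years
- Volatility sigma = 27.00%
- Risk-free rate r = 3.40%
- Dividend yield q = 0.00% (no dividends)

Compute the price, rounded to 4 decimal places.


d1 = (ln(S/K) + (r - q + 0.5*sigma^2) * T) / (sigma * sqrt(T)) = 0.34728076
d2 = d1 - sigma * sqrt(T) = 0.07728076
exp(-rT) = 0.96657150; exp(-qT) = 1.00000000
C = S_0 * exp(-qT) * N(d1) - K * exp(-rT) * N(d2)
N(d1) = 0.63580980; N(d2) = 0.53079990
C = 9.9800 * 1.00000000 * 0.63580980 - 9.7500 * 0.96657150 * 0.53079990 = 1.3431

Answer: Price = 1.3431


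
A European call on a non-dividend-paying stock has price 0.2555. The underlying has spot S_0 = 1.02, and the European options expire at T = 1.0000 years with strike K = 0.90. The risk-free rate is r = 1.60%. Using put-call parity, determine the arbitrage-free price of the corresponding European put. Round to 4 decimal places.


Answer: Put price = 0.1212

Derivation:
Put-call parity: C - P = S_0 * exp(-qT) - K * exp(-rT).
S_0 * exp(-qT) = 1.0200 * 1.00000000 = 1.02000000
K * exp(-rT) = 0.9000 * 0.98412732 = 0.88571459
P = C - S*exp(-qT) + K*exp(-rT)
P = 0.2555 - 1.02000000 + 0.88571459 = 0.1212


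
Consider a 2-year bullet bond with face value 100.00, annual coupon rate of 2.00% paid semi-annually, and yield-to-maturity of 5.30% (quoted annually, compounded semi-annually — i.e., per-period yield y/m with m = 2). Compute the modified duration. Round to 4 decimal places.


Answer: Modified duration = 1.9185

Derivation:
Coupon per period c = face * coupon_rate / m = 1.000000
Periods per year m = 2; per-period yield y/m = 0.026500
Number of cashflows N = 4
Cashflows (t years, CF_t, discount factor 1/(1+y/m)^(m*t), PV):
  t = 0.5000: CF_t = 1.000000, DF = 0.974184, PV = 0.974184
  t = 1.0000: CF_t = 1.000000, DF = 0.949035, PV = 0.949035
  t = 1.5000: CF_t = 1.000000, DF = 0.924535, PV = 0.924535
  t = 2.0000: CF_t = 101.000000, DF = 0.900667, PV = 90.967353
Price P = sum_t PV_t = 93.815107
First compute Macaulay numerator sum_t t * PV_t:
  t * PV_t at t = 0.5000: 0.487092
  t * PV_t at t = 1.0000: 0.949035
  t * PV_t at t = 1.5000: 1.386802
  t * PV_t at t = 2.0000: 181.934707
Macaulay duration D = 184.757635 / 93.815107 = 1.969380
Modified duration = D / (1 + y/m) = 1.969380 / (1 + 0.026500) = 1.918539


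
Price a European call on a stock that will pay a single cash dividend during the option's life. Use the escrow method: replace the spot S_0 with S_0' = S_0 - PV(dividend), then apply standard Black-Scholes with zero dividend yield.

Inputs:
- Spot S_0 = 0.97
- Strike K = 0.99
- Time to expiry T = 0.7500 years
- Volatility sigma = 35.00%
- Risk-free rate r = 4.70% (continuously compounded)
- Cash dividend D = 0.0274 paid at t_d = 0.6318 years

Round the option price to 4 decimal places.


Answer: Price = 0.1083

Derivation:
PV(D) = D * exp(-r * t_d) = 0.0274 * 0.97074195 = 0.02659833
S_0' = S_0 - PV(D) = 0.9700 - 0.02659833 = 0.94340167
d1 = (ln(S_0'/K) + (r + sigma^2/2)*T) / (sigma*sqrt(T)) = 0.10878829
d2 = d1 - sigma*sqrt(T) = -0.19432060
exp(-rT) = 0.96536405
N(d1) = 0.54331479; N(d2) = 0.42296243
C = S_0' * N(d1) - K * exp(-rT) * N(d2) = 0.94340167 * 0.54331479 - 0.9900 * 0.96536405 * 0.42296243 = 0.1083


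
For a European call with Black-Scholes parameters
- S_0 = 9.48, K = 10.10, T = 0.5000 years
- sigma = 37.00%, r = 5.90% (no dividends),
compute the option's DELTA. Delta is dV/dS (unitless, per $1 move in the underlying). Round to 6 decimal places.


d1 = 0.0014290912; d2 = -0.2602004179
phi(d1) = 0.3989418730; exp(-qT) = 1.0000000000; exp(-rT) = 0.9709308776
N(d1) = 0.5005701247
Delta = exp(-qT) * N(d1) = 1.0000000000 * 0.5005701247 = 0.500570

Answer: Delta = 0.500570


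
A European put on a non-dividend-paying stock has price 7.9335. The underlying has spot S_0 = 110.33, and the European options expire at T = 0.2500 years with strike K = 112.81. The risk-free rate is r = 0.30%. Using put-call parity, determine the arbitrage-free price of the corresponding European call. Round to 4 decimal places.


Answer: Call price = 5.5381

Derivation:
Put-call parity: C - P = S_0 * exp(-qT) - K * exp(-rT).
S_0 * exp(-qT) = 110.3300 * 1.00000000 = 110.33000000
K * exp(-rT) = 112.8100 * 0.99925028 = 112.72542422
C = P + S*exp(-qT) - K*exp(-rT)
C = 7.9335 + 110.33000000 - 112.72542422 = 5.5381


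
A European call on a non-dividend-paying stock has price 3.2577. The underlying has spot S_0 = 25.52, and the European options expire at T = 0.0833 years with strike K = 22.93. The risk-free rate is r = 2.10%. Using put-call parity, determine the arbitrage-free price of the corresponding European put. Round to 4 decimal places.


Put-call parity: C - P = S_0 * exp(-qT) - K * exp(-rT).
S_0 * exp(-qT) = 25.5200 * 1.00000000 = 25.52000000
K * exp(-rT) = 22.9300 * 0.99825223 = 22.88992361
P = C - S*exp(-qT) + K*exp(-rT)
P = 3.2577 - 25.52000000 + 22.88992361 = 0.6276

Answer: Put price = 0.6276


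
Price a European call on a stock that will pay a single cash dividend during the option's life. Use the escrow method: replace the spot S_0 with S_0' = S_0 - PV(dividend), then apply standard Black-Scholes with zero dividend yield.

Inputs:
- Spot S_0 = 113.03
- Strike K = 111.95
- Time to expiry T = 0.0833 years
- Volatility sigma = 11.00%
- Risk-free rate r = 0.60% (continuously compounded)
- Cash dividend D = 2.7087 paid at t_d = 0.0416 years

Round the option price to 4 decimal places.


Answer: Price = 0.7586

Derivation:
PV(D) = D * exp(-r * t_d) = 2.7087 * 0.99975043 = 2.70802399
S_0' = S_0 - PV(D) = 113.0300 - 2.70802399 = 110.32197601
d1 = (ln(S_0'/K) + (r + sigma^2/2)*T) / (sigma*sqrt(T)) = -0.42980567
d2 = d1 - sigma*sqrt(T) = -0.46155358
exp(-rT) = 0.99950032
N(d1) = 0.33366850; N(d2) = 0.32220074
C = S_0' * N(d1) - K * exp(-rT) * N(d2) = 110.32197601 * 0.33366850 - 111.9500 * 0.99950032 * 0.32220074 = 0.7586


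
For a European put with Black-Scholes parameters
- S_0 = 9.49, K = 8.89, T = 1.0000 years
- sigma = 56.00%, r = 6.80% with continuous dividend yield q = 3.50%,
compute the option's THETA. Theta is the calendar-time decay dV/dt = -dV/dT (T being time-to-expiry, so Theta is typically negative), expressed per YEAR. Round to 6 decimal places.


Answer: Theta = -0.720868

Derivation:
d1 = 0.4555563627; d2 = -0.1044436373
phi(d1) = 0.3596210888; exp(-qT) = 0.9656054163; exp(-rT) = 0.9342604736
Theta = -S*exp(-qT)*phi(d1)*sigma/(2*sqrt(T)) + r*K*exp(-rT)*N(-d2) - q*S*exp(-qT)*N(-d1)
N(-d1) = 0.3243545143; N(-d2) = 0.5415913528; sqrt(T) = 1.0000000000
Term 1 = -9.4900 * 0.9656054163 * 0.3596210888 * 0.5600 / (2 * 1.0000000000) = -0.9227182035
Term 2 = 0.0680 * 8.8900 * 0.9342604736 * 0.5415913528 = 0.3058794993
Term 3 = -0.0350 * 9.4900 * 0.9656054163 * 0.3243545143 = -0.1040288737
Theta = -0.9227182035 + (0.3058794993) + (-0.1040288737) = -0.720868
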